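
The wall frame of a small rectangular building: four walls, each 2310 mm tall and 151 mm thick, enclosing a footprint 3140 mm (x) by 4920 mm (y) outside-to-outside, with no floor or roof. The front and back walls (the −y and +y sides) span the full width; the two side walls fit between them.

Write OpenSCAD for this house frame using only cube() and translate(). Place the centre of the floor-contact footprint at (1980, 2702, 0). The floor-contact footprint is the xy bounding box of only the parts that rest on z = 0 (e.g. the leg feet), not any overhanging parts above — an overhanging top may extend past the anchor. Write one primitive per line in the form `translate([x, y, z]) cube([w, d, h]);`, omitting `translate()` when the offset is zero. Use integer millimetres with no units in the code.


translate([410, 242, 0]) cube([3140, 151, 2310]);
translate([410, 5011, 0]) cube([3140, 151, 2310]);
translate([410, 393, 0]) cube([151, 4618, 2310]);
translate([3399, 393, 0]) cube([151, 4618, 2310]);


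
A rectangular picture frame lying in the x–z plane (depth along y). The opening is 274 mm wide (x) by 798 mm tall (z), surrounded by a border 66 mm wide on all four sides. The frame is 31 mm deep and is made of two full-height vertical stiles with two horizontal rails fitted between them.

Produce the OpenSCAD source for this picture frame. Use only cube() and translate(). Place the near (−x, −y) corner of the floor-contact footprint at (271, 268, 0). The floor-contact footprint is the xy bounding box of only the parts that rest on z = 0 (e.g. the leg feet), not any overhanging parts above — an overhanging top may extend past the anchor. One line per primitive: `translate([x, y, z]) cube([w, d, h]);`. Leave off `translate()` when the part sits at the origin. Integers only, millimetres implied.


translate([271, 268, 0]) cube([66, 31, 930]);
translate([611, 268, 0]) cube([66, 31, 930]);
translate([337, 268, 0]) cube([274, 31, 66]);
translate([337, 268, 864]) cube([274, 31, 66]);


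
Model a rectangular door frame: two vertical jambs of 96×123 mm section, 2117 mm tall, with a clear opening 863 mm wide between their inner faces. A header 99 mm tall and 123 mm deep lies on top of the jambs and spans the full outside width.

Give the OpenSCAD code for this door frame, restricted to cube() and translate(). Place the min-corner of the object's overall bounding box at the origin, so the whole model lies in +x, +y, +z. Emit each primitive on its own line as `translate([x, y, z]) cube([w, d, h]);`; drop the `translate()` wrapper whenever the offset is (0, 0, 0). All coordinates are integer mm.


cube([96, 123, 2117]);
translate([959, 0, 0]) cube([96, 123, 2117]);
translate([0, 0, 2117]) cube([1055, 123, 99]);


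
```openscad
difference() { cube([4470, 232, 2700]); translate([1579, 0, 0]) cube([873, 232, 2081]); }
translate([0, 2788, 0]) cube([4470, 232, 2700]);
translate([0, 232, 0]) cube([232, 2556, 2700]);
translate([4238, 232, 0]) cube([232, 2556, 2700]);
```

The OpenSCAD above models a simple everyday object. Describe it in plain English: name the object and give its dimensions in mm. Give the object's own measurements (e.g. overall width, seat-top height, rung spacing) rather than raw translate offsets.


A single room: four walls, each 2700 mm tall and 232 mm thick, enclosing an outside footprint 4470×3020 mm (x × y), no floor or roof. The front and back walls (−y and +y sides) run the full x-width; the side walls fit between their inner faces. A door opening 873 mm wide and 2081 mm tall is cut through the front wall from the floor up, its −x edge 1579 mm from the wall's −x end.


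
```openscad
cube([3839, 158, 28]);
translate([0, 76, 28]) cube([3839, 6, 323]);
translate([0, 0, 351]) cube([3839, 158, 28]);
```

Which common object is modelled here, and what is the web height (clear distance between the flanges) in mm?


An I-beam. The web height is 323 mm.

Two wide flanges with a thin centred web — an I-beam. Overall 379 mm minus two 28 mm flanges gives a web of 379 − 2·28 = 323 mm.


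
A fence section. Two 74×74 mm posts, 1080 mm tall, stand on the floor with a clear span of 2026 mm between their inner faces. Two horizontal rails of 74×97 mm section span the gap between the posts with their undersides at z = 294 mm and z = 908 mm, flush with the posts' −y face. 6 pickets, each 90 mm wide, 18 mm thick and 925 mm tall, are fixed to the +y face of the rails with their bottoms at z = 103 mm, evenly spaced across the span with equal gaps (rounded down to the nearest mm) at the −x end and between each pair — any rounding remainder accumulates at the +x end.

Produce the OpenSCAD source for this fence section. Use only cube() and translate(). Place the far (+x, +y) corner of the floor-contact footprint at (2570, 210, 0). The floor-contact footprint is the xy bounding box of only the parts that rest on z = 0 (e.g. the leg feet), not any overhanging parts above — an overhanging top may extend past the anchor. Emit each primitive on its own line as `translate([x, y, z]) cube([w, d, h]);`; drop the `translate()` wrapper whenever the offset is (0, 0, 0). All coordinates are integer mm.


translate([396, 136, 0]) cube([74, 74, 1080]);
translate([2496, 136, 0]) cube([74, 74, 1080]);
translate([470, 136, 294]) cube([2026, 74, 97]);
translate([470, 136, 908]) cube([2026, 74, 97]);
translate([682, 210, 103]) cube([90, 18, 925]);
translate([984, 210, 103]) cube([90, 18, 925]);
translate([1286, 210, 103]) cube([90, 18, 925]);
translate([1588, 210, 103]) cube([90, 18, 925]);
translate([1890, 210, 103]) cube([90, 18, 925]);
translate([2192, 210, 103]) cube([90, 18, 925]);


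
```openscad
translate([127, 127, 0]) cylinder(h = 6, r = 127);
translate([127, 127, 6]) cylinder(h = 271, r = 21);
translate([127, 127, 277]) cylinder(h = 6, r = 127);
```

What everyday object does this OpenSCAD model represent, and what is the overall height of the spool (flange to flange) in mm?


A spool. The overall height is 283 mm.

Three coaxial cylinders, large–small–large — a spool. Two 6 mm flanges and a 271 mm core give 6 + 271 + 6 = 283 mm.


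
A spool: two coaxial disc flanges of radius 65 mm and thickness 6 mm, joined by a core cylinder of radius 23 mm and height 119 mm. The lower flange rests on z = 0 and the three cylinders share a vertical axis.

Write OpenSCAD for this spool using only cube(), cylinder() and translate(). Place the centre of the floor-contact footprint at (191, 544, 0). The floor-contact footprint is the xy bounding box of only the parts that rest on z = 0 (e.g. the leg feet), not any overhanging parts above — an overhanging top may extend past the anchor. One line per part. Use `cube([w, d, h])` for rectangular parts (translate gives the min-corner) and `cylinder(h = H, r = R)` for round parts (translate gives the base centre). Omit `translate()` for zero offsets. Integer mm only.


translate([191, 544, 0]) cylinder(h = 6, r = 65);
translate([191, 544, 6]) cylinder(h = 119, r = 23);
translate([191, 544, 125]) cylinder(h = 6, r = 65);


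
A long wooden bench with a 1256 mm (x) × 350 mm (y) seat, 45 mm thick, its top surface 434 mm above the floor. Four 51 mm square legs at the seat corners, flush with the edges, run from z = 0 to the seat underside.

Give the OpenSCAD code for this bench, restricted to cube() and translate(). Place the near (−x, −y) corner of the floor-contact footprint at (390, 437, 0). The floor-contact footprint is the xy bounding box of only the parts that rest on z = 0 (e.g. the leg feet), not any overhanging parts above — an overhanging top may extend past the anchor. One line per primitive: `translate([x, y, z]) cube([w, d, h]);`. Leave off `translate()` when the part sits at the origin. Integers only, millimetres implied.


// leg_h = 434 − 45 = 389
translate([390, 437, 389]) cube([1256, 350, 45]);
translate([390, 437, 0]) cube([51, 51, 389]);
translate([390, 736, 0]) cube([51, 51, 389]);
translate([1595, 437, 0]) cube([51, 51, 389]);
translate([1595, 736, 0]) cube([51, 51, 389]);


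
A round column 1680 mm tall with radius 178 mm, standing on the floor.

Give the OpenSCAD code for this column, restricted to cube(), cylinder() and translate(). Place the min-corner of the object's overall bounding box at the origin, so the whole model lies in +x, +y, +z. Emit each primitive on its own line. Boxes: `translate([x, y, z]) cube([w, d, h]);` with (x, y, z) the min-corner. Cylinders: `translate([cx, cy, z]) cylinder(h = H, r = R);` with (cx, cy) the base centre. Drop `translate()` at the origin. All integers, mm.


translate([178, 178, 0]) cylinder(h = 1680, r = 178);


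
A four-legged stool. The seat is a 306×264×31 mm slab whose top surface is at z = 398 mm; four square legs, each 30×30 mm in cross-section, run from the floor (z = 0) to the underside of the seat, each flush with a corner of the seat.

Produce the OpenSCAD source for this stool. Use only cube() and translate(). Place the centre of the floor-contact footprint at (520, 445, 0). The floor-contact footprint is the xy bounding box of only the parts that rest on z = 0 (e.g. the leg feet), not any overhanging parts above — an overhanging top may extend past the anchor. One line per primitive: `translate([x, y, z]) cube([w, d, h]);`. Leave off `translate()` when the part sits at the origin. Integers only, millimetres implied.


translate([367, 313, 367]) cube([306, 264, 31]);
translate([367, 313, 0]) cube([30, 30, 367]);
translate([643, 313, 0]) cube([30, 30, 367]);
translate([367, 547, 0]) cube([30, 30, 367]);
translate([643, 547, 0]) cube([30, 30, 367]);


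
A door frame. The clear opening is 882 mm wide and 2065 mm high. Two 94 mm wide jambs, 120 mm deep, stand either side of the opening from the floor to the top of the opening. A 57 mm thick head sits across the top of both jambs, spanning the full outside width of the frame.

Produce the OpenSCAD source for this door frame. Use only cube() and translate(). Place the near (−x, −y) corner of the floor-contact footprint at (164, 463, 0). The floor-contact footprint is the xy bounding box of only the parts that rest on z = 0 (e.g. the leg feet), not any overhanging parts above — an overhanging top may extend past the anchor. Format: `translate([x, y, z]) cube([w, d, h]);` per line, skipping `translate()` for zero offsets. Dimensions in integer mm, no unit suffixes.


translate([164, 463, 0]) cube([94, 120, 2065]);
translate([1140, 463, 0]) cube([94, 120, 2065]);
translate([164, 463, 2065]) cube([1070, 120, 57]);


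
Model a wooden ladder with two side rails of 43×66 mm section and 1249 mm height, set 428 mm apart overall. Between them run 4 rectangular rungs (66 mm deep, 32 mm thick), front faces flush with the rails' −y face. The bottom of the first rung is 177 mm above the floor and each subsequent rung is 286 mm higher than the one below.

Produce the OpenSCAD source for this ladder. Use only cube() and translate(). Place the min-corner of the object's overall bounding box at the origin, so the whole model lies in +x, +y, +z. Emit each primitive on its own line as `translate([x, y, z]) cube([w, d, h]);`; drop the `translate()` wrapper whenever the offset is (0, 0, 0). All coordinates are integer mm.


cube([43, 66, 1249]);
translate([385, 0, 0]) cube([43, 66, 1249]);
translate([43, 0, 177]) cube([342, 66, 32]);
translate([43, 0, 463]) cube([342, 66, 32]);
translate([43, 0, 749]) cube([342, 66, 32]);
translate([43, 0, 1035]) cube([342, 66, 32]);


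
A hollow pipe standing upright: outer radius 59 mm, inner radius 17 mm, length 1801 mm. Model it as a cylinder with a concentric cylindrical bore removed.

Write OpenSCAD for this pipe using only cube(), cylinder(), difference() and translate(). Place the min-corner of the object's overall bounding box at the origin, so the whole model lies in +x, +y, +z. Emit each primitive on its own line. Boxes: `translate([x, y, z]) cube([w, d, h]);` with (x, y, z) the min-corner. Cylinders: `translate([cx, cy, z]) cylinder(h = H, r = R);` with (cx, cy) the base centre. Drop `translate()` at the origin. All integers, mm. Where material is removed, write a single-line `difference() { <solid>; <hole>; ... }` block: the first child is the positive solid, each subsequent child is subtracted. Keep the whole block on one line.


difference() { translate([59, 59, 0]) cylinder(h = 1801, r = 59); translate([59, 59, 0]) cylinder(h = 1801, r = 17); }


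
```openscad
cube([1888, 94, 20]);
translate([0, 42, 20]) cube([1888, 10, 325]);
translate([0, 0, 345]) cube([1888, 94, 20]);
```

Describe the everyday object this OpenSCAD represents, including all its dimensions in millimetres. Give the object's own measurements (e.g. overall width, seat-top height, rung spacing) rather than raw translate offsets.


An I-beam lying along x, 1888 mm long. Overall section height 365 mm. Two flanges 94 mm wide (y) and 20 mm thick, one on the floor and one at the top; a web 10 mm thick runs between them, centred on the flange width.


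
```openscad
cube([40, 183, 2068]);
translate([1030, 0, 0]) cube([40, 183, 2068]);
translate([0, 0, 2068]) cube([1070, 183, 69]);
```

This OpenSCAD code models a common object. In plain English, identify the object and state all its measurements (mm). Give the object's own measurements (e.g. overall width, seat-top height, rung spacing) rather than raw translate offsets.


A door frame. The clear opening is 990 mm wide and 2068 mm high. Two 40 mm wide jambs, 183 mm deep, stand either side of the opening from the floor to the top of the opening. A 69 mm thick head sits across the top of both jambs, spanning the full outside width of the frame.


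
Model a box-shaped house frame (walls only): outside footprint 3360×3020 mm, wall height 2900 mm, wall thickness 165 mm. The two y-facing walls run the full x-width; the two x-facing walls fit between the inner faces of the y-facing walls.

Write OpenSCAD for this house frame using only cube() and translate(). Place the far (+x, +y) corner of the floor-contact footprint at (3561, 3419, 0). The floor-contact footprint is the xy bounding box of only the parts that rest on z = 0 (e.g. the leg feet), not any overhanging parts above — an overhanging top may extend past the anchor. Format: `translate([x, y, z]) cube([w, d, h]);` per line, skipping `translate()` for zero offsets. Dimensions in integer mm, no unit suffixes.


translate([201, 399, 0]) cube([3360, 165, 2900]);
translate([201, 3254, 0]) cube([3360, 165, 2900]);
translate([201, 564, 0]) cube([165, 2690, 2900]);
translate([3396, 564, 0]) cube([165, 2690, 2900]);


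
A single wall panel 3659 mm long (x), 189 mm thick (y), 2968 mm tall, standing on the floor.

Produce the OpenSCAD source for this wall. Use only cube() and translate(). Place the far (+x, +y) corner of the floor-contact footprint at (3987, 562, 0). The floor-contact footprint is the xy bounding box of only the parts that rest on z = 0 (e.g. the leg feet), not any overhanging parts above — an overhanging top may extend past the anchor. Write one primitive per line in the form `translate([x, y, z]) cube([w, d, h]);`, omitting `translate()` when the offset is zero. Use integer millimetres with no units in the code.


translate([328, 373, 0]) cube([3659, 189, 2968]);


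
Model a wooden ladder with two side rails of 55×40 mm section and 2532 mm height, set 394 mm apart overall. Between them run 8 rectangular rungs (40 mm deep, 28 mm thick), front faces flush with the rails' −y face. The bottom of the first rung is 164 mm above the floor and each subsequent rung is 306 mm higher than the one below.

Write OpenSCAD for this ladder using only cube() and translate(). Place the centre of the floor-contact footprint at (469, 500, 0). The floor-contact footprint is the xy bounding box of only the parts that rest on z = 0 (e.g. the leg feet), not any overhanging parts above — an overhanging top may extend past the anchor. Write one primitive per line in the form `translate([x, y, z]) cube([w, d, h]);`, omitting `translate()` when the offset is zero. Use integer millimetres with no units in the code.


translate([272, 480, 0]) cube([55, 40, 2532]);
translate([611, 480, 0]) cube([55, 40, 2532]);
translate([327, 480, 164]) cube([284, 40, 28]);
translate([327, 480, 470]) cube([284, 40, 28]);
translate([327, 480, 776]) cube([284, 40, 28]);
translate([327, 480, 1082]) cube([284, 40, 28]);
translate([327, 480, 1388]) cube([284, 40, 28]);
translate([327, 480, 1694]) cube([284, 40, 28]);
translate([327, 480, 2000]) cube([284, 40, 28]);
translate([327, 480, 2306]) cube([284, 40, 28]);


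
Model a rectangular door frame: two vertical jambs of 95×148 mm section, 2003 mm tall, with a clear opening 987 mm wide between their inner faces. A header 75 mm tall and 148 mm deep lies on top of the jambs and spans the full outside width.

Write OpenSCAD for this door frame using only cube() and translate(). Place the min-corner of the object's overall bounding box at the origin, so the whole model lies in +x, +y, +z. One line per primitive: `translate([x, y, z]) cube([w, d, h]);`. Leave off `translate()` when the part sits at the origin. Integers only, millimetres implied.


cube([95, 148, 2003]);
translate([1082, 0, 0]) cube([95, 148, 2003]);
translate([0, 0, 2003]) cube([1177, 148, 75]);


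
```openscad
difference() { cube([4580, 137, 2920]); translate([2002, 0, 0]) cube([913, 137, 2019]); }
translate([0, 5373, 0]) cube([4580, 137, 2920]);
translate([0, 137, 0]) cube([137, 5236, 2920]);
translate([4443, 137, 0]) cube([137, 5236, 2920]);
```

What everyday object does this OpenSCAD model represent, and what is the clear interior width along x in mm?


A single room. The interior width is 4306 mm.

Four walls enclosing a rectangle with a door in the front wall — a room. Outside width 4580 minus two 137 mm walls gives 4306 mm.


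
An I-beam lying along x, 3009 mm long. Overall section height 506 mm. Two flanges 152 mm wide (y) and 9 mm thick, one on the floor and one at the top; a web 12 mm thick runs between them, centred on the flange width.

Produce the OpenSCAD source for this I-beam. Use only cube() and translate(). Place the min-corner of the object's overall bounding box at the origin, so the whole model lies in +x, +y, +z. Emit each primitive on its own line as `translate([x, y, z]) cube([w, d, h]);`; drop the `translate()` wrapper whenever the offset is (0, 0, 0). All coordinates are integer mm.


cube([3009, 152, 9]);
translate([0, 70, 9]) cube([3009, 12, 488]);
translate([0, 0, 497]) cube([3009, 152, 9]);


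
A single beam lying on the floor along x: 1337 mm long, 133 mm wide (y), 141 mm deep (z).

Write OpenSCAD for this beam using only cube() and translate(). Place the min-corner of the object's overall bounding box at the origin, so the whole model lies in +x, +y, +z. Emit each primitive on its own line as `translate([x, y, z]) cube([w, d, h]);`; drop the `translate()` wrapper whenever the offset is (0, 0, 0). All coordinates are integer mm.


cube([1337, 133, 141]);


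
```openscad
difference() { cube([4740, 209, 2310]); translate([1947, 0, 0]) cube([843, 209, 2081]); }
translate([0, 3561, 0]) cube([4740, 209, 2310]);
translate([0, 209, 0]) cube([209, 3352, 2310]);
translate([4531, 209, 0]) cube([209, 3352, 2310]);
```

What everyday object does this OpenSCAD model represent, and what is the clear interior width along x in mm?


A single room. The interior width is 4322 mm.

Four walls enclosing a rectangle with a door in the front wall — a room. Outside width 4740 minus two 209 mm walls gives 4322 mm.


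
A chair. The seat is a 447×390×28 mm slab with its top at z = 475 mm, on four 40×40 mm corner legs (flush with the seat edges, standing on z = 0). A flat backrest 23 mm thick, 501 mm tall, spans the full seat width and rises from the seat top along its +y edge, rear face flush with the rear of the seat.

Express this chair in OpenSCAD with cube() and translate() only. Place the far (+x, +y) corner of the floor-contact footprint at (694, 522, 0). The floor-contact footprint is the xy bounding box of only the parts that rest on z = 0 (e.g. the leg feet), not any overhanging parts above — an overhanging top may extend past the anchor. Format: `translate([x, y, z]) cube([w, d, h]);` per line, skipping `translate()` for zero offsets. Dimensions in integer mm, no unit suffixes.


translate([247, 132, 447]) cube([447, 390, 28]);
translate([247, 132, 0]) cube([40, 40, 447]);
translate([654, 132, 0]) cube([40, 40, 447]);
translate([247, 482, 0]) cube([40, 40, 447]);
translate([654, 482, 0]) cube([40, 40, 447]);
translate([247, 499, 475]) cube([447, 23, 501]);


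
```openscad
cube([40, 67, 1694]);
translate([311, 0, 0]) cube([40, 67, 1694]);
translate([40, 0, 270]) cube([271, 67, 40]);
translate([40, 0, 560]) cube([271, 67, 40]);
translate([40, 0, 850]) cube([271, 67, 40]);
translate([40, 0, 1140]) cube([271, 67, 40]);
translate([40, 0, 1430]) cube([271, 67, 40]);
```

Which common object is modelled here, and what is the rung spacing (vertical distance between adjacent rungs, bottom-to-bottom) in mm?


A ladder. The rung spacing is 290 mm.

Two tall 40×67 posts with 5 short bars between them — a ladder. Adjacent rungs sit at z = 270 and z = 560, so the spacing is 560 − 270 = 290 mm.


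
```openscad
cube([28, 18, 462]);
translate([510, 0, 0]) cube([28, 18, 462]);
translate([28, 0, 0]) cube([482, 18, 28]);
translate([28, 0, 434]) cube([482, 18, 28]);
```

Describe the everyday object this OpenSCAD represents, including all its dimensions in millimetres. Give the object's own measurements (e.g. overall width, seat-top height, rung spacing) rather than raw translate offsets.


A rectangular picture frame lying in the x–z plane (depth along y). The opening is 482 mm wide (x) by 406 mm tall (z), surrounded by a border 28 mm wide on all four sides. The frame is 18 mm deep and is made of two full-height vertical stiles with two horizontal rails fitted between them.


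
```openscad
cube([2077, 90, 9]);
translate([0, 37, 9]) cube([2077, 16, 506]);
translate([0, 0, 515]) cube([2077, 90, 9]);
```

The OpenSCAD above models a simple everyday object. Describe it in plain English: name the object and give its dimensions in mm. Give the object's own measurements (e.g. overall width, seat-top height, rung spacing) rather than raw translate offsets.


An I-beam lying along x, 2077 mm long. Overall section height 524 mm. Two flanges 90 mm wide (y) and 9 mm thick, one on the floor and one at the top; a web 16 mm thick runs between them, centred on the flange width.


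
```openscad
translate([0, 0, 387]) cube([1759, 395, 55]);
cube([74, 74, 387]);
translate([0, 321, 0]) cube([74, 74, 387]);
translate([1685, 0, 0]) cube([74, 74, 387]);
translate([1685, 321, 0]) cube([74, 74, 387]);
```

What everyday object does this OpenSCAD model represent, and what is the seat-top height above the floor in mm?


A bench. The seat-top height is 442 mm.

A long slab on four corner posts — a bench. The slab sits at z = 387 with thickness 55, so the top is 387 + 55 = 442 mm.


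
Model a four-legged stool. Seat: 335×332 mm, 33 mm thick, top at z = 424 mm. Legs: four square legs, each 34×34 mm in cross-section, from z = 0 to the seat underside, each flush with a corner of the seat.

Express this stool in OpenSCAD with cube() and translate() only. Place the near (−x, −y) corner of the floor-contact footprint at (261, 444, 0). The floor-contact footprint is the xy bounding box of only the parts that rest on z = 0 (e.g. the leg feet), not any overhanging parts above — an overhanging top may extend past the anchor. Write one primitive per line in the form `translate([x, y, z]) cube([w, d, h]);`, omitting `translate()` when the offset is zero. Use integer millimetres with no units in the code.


translate([261, 444, 391]) cube([335, 332, 33]);
translate([261, 444, 0]) cube([34, 34, 391]);
translate([562, 444, 0]) cube([34, 34, 391]);
translate([261, 742, 0]) cube([34, 34, 391]);
translate([562, 742, 0]) cube([34, 34, 391]);


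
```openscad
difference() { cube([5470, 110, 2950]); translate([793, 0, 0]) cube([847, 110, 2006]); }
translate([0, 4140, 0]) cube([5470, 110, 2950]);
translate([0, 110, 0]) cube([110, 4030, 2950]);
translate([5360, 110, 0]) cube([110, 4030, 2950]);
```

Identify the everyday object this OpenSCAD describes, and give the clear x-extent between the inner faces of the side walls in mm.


A single room. The interior width is 5250 mm.

Four walls enclosing a rectangle with a door in the front wall — a room. Outside width 5470 minus two 110 mm walls gives 5250 mm.


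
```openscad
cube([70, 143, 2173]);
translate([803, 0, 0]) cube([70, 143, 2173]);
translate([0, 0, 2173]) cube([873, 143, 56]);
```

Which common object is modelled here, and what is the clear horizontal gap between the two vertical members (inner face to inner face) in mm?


A door frame. The clear opening width is 733 mm.

Two 2173 mm tall posts with a header on top — a door frame. The left jamb is 70 mm wide at x = 0; the right jamb starts at x = 803. The clear opening is 803 − 70 = 733 mm.


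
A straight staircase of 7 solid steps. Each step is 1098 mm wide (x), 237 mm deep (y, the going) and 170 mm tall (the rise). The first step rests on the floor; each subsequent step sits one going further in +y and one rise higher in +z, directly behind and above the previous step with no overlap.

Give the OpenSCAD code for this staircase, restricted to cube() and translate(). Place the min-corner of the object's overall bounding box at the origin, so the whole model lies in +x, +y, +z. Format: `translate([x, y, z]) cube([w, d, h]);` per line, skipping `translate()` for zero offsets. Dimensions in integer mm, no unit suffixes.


cube([1098, 237, 170]);
translate([0, 237, 170]) cube([1098, 237, 170]);
translate([0, 474, 340]) cube([1098, 237, 170]);
translate([0, 711, 510]) cube([1098, 237, 170]);
translate([0, 948, 680]) cube([1098, 237, 170]);
translate([0, 1185, 850]) cube([1098, 237, 170]);
translate([0, 1422, 1020]) cube([1098, 237, 170]);


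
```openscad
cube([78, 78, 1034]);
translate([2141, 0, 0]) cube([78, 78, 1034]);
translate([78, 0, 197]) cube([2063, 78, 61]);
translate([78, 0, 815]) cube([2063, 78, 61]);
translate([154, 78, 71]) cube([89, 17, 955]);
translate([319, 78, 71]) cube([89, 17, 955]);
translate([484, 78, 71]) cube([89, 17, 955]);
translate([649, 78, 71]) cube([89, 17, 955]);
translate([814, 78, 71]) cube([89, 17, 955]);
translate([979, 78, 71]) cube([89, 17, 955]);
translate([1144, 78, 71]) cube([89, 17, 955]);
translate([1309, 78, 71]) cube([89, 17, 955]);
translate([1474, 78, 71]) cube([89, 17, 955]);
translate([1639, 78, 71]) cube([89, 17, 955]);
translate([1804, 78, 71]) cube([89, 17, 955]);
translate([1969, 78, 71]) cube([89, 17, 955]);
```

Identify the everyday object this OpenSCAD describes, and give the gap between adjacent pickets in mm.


A fence section. The picket gap is 76 mm.

Two posts, two rails, 12 pickets — a fence section. Span 2063 mm holds 12 pickets of 89 mm with 13 equal gaps: ⌊(2063 − 12·89) / 13⌋ = 76 mm.


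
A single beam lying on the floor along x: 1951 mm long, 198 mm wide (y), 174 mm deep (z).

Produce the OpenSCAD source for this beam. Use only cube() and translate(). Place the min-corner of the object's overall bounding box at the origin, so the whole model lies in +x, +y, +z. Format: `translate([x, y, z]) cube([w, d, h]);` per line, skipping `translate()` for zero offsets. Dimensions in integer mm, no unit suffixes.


cube([1951, 198, 174]);


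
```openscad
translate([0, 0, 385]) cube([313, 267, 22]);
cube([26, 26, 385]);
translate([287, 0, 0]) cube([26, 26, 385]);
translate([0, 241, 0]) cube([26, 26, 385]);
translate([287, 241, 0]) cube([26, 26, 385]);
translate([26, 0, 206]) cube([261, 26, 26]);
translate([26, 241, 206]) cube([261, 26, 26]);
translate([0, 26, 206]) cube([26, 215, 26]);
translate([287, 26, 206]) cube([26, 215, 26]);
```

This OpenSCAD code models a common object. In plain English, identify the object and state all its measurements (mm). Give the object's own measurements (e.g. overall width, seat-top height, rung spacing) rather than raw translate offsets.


A four-legged stool. The seat is a 313×267×22 mm slab whose top surface is at z = 407 mm; four square legs, each 26×26 mm in cross-section, run from the floor (z = 0) to the underside of the seat, each flush with a corner of the seat. Four stretchers, 26 mm wide and 26 mm tall, connect adjacent legs with their undersides at z = 206 mm, each running between the inner faces of the legs it joins and aligned with the legs' outer faces on the other axis.


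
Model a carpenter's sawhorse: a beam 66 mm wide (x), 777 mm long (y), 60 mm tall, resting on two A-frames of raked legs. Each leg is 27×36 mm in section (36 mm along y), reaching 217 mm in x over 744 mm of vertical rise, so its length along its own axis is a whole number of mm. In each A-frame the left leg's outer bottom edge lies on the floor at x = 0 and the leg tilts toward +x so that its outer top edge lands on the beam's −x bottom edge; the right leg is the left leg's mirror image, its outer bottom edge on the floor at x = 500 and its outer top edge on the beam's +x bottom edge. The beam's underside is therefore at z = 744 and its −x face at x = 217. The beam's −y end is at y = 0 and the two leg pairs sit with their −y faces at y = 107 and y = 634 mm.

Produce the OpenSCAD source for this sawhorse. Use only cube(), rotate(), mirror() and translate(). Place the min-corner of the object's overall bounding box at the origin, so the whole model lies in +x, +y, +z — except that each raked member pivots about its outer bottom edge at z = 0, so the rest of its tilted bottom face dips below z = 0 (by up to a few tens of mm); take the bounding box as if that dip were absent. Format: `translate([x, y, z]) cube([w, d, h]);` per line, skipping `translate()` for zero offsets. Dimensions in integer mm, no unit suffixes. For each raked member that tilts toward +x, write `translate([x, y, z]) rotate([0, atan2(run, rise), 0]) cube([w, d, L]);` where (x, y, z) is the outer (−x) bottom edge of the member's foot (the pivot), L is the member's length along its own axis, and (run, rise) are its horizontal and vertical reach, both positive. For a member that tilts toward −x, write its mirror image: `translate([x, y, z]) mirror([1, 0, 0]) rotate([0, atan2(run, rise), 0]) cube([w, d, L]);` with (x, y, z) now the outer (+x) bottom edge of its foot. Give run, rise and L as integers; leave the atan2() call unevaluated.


translate([217, 0, 744]) cube([66, 777, 60]);
translate([0, 107, 0]) rotate([0, atan2(217, 744), 0]) cube([27, 36, 775]);
translate([500, 107, 0]) mirror([1, 0, 0]) rotate([0, atan2(217, 744), 0]) cube([27, 36, 775]);
translate([0, 634, 0]) rotate([0, atan2(217, 744), 0]) cube([27, 36, 775]);
translate([500, 634, 0]) mirror([1, 0, 0]) rotate([0, atan2(217, 744), 0]) cube([27, 36, 775]);


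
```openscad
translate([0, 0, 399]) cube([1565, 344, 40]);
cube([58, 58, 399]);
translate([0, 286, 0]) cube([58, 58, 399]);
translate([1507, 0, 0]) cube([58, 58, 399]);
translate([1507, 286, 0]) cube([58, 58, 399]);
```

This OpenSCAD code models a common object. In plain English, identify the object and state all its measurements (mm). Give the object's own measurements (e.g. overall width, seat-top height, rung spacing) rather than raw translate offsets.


A bench: a 1565×344 mm seat slab, 40 mm thick, top at z = 439 mm, on four 58×58 mm square legs flush with the seat corners and standing on z = 0.


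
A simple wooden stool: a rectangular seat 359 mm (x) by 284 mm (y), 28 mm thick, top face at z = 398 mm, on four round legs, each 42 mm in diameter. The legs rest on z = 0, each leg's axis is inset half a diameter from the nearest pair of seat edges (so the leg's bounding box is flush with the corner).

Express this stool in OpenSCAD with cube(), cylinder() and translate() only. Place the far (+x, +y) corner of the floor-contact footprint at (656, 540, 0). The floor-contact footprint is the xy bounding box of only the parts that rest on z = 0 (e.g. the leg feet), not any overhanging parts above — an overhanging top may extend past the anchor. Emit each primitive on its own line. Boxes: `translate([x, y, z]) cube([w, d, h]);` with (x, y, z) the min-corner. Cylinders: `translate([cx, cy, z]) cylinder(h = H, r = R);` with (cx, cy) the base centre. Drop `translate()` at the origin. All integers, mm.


translate([297, 256, 370]) cube([359, 284, 28]);
translate([318, 277, 0]) cylinder(h = 370, r = 21);
translate([635, 277, 0]) cylinder(h = 370, r = 21);
translate([318, 519, 0]) cylinder(h = 370, r = 21);
translate([635, 519, 0]) cylinder(h = 370, r = 21);


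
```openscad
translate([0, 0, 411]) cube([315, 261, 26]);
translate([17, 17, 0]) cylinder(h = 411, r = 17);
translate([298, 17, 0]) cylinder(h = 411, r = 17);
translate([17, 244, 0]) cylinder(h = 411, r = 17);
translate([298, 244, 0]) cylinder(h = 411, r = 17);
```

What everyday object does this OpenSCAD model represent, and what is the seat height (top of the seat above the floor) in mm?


A stool. The seat height is 437 mm.

A 315×261×26 slab at z = 411 on four corner cylinders — a stool. The seat top is 411 + 26 = 437 mm.


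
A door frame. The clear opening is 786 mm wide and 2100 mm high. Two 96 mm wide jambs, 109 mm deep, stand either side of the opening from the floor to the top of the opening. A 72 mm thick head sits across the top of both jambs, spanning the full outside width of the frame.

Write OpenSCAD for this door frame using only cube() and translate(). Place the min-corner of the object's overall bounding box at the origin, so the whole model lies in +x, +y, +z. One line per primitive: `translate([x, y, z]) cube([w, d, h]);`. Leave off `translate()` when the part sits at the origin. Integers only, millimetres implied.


cube([96, 109, 2100]);
translate([882, 0, 0]) cube([96, 109, 2100]);
translate([0, 0, 2100]) cube([978, 109, 72]);


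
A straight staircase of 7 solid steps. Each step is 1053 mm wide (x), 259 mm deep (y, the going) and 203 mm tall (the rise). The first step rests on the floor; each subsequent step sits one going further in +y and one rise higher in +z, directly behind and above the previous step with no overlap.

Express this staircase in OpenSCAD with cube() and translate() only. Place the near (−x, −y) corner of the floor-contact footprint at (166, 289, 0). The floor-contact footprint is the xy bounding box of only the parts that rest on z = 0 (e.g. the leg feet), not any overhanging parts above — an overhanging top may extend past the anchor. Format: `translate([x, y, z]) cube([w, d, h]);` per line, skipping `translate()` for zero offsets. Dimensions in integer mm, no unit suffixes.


translate([166, 289, 0]) cube([1053, 259, 203]);
translate([166, 548, 203]) cube([1053, 259, 203]);
translate([166, 807, 406]) cube([1053, 259, 203]);
translate([166, 1066, 609]) cube([1053, 259, 203]);
translate([166, 1325, 812]) cube([1053, 259, 203]);
translate([166, 1584, 1015]) cube([1053, 259, 203]);
translate([166, 1843, 1218]) cube([1053, 259, 203]);


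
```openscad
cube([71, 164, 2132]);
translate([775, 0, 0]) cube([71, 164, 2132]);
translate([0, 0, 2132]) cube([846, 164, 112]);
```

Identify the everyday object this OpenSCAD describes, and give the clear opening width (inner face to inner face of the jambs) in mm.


A door frame. The clear opening width is 704 mm.

Two 2132 mm tall posts with a header on top — a door frame. The left jamb is 71 mm wide at x = 0; the right jamb starts at x = 775. The clear opening is 775 − 71 = 704 mm.


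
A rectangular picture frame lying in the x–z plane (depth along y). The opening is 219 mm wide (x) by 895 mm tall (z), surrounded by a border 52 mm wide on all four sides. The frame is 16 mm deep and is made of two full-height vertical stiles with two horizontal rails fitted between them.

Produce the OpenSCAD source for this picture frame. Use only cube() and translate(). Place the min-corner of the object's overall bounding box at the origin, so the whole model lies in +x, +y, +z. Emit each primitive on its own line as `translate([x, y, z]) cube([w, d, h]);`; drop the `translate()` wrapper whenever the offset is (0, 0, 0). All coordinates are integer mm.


cube([52, 16, 999]);
translate([271, 0, 0]) cube([52, 16, 999]);
translate([52, 0, 0]) cube([219, 16, 52]);
translate([52, 0, 947]) cube([219, 16, 52]);


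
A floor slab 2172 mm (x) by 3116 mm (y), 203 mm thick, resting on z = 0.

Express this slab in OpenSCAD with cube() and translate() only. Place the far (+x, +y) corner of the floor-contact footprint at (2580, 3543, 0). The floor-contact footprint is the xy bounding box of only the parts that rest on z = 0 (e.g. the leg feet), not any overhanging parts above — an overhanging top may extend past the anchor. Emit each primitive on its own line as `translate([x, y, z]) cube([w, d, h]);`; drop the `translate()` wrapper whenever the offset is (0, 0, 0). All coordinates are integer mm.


translate([408, 427, 0]) cube([2172, 3116, 203]);


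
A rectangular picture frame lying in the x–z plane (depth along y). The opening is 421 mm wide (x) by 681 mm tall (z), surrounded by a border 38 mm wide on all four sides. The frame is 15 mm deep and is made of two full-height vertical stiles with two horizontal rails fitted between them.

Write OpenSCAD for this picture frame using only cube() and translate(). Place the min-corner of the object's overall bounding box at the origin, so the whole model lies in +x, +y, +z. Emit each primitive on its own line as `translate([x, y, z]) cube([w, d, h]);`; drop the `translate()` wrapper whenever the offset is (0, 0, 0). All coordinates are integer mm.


cube([38, 15, 757]);
translate([459, 0, 0]) cube([38, 15, 757]);
translate([38, 0, 0]) cube([421, 15, 38]);
translate([38, 0, 719]) cube([421, 15, 38]);


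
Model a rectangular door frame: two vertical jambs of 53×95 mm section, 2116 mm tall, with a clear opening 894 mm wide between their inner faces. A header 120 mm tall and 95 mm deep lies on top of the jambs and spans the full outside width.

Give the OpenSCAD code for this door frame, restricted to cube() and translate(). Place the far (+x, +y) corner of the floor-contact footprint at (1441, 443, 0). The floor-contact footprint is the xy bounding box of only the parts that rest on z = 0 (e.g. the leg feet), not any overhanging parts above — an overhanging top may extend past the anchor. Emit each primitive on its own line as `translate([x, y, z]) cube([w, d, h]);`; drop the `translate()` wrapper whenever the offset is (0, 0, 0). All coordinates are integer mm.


translate([441, 348, 0]) cube([53, 95, 2116]);
translate([1388, 348, 0]) cube([53, 95, 2116]);
translate([441, 348, 2116]) cube([1000, 95, 120]);


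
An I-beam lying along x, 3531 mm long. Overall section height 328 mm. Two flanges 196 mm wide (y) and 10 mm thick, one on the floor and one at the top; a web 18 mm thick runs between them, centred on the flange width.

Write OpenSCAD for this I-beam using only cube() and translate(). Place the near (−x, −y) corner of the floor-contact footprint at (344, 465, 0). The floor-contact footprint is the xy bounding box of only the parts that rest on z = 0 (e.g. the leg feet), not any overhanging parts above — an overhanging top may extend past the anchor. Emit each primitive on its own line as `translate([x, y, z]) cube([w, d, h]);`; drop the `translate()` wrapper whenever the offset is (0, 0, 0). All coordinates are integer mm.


translate([344, 465, 0]) cube([3531, 196, 10]);
translate([344, 554, 10]) cube([3531, 18, 308]);
translate([344, 465, 318]) cube([3531, 196, 10]);


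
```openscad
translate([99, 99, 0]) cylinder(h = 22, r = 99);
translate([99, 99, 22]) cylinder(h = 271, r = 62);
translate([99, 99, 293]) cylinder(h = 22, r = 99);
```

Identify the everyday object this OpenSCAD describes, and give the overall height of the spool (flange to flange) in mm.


A spool. The overall height is 315 mm.

Three coaxial cylinders, large–small–large — a spool. Two 22 mm flanges and a 271 mm core give 22 + 271 + 22 = 315 mm.
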